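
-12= -12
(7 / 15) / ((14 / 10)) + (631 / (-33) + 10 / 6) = -565 / 33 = -17.12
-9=-9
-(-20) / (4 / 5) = 25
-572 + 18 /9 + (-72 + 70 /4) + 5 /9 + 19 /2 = -5530 /9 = -614.44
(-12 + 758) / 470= 373 / 235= 1.59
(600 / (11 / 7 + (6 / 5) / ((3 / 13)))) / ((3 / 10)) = 70000 / 237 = 295.36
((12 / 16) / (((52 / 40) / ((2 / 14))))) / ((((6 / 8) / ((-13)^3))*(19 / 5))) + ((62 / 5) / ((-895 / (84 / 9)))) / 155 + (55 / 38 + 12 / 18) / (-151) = -171336283421 / 2696142750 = -63.55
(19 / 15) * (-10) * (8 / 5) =-304 / 15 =-20.27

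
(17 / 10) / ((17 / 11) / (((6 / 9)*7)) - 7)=-1309 / 5135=-0.25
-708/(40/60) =-1062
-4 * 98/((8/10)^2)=-1225/2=-612.50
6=6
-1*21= -21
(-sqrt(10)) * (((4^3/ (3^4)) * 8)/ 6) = -256 * sqrt(10)/ 243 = -3.33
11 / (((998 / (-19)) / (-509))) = 106381 / 998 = 106.59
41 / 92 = 0.45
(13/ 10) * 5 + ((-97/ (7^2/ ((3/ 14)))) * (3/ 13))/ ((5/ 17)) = 137497/ 22295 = 6.17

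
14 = 14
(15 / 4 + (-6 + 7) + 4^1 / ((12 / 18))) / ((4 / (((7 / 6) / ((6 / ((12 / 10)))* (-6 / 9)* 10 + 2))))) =-301 / 3008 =-0.10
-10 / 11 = -0.91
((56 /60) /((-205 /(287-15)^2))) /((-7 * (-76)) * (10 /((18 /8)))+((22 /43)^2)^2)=-663958504608 /4660815526475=-0.14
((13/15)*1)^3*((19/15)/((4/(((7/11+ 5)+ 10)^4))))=9133504649152/741200625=12322.58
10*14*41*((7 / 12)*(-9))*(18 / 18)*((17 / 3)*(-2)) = 341530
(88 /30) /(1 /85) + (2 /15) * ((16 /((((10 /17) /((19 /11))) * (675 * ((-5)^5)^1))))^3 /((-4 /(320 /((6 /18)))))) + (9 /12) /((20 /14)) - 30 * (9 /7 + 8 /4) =13229359447610409183675624943 /87445502758026123046875000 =151.29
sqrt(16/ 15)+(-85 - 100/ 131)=-11235/ 131+4*sqrt(15)/ 15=-84.73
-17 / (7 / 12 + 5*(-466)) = 204 / 27953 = 0.01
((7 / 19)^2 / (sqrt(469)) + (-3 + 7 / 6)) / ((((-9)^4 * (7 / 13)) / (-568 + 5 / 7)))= 567853 / 1928934 - 143 * sqrt(469) / 3077109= 0.29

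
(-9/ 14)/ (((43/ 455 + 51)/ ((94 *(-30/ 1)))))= 412425/ 11624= 35.48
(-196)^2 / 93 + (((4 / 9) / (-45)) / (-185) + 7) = 975698449 / 2322675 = 420.08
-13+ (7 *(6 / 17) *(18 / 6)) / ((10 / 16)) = -97 / 85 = -1.14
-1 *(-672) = 672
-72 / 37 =-1.95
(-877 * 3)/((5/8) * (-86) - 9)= 10524/251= 41.93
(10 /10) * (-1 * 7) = -7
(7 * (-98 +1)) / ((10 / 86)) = -29197 / 5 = -5839.40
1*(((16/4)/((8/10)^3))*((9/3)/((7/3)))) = 1125/112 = 10.04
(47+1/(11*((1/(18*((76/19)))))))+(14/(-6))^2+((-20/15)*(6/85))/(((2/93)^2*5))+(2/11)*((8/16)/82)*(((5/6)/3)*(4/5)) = 31549843/1725075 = 18.29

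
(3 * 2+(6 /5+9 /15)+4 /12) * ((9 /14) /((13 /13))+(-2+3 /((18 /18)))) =1403 /105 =13.36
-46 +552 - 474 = 32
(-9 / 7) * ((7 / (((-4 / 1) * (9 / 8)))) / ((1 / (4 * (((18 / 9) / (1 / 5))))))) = 80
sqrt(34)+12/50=6/25+sqrt(34)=6.07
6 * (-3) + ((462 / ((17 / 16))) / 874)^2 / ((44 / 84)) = -967341762 / 55190041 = -17.53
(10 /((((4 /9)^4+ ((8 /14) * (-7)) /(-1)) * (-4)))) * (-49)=321489 /10600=30.33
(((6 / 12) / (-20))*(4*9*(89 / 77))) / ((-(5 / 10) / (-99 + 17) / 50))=-656820 / 77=-8530.13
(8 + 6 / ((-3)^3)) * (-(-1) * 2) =140 / 9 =15.56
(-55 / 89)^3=-166375 / 704969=-0.24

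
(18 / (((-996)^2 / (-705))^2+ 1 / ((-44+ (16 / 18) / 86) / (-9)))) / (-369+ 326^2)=0.00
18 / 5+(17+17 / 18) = 1939 / 90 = 21.54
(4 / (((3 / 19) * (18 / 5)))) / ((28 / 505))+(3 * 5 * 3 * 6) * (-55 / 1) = -5565325 / 378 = -14723.08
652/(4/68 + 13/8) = 387.21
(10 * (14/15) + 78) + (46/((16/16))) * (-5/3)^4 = 35824/81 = 442.27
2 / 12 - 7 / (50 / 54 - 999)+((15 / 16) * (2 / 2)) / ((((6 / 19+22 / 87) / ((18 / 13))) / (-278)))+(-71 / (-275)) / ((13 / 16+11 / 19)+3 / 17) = -93081823168327789 / 146759516732400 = -634.25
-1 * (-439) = 439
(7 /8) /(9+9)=7 /144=0.05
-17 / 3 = -5.67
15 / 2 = 7.50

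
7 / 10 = 0.70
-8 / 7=-1.14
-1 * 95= -95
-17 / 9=-1.89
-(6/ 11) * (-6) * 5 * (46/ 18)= 460/ 11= 41.82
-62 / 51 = -1.22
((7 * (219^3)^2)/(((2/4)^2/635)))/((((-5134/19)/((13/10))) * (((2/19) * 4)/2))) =-460274594668773412437/10268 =-44826119465209720.73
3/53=0.06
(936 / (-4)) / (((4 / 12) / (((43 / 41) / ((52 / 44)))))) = -25542 / 41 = -622.98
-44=-44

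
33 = 33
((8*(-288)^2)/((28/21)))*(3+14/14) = 1990656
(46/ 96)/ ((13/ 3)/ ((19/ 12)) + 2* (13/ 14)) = 3059/ 29328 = 0.10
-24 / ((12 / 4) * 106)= -4 / 53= -0.08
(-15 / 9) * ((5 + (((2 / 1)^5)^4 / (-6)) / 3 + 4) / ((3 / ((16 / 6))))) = 20968280 / 243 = 86289.22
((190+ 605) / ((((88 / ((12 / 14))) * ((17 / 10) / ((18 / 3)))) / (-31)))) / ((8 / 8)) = -847.23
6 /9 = 2 /3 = 0.67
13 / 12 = 1.08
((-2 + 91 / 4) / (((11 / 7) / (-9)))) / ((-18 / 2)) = 581 / 44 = 13.20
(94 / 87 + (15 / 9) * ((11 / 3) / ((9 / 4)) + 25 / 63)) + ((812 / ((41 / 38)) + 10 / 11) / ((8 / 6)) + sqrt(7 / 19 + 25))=sqrt(9158) / 19 + 8447755879 / 14831586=574.62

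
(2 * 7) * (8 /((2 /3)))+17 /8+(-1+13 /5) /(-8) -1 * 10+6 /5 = 1289 /8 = 161.12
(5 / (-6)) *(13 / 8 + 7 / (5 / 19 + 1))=-215 / 36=-5.97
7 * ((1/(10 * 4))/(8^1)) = 7/320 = 0.02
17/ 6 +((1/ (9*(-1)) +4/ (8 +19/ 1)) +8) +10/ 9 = 647/ 54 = 11.98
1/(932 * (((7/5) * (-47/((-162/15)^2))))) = -729/383285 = -0.00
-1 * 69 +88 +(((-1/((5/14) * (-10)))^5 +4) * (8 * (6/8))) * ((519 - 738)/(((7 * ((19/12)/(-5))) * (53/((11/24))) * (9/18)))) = 826436287753/13767578125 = 60.03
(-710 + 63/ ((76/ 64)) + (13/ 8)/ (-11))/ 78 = -8.42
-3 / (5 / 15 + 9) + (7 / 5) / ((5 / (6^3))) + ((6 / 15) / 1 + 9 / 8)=86357 / 1400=61.68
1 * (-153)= -153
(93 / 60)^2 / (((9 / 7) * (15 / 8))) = 6727 / 6750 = 1.00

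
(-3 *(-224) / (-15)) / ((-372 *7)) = 8 / 465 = 0.02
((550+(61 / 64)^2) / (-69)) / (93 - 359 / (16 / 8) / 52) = -29334773 / 329009664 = -0.09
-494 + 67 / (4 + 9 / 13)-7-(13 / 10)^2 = -2979309 / 6100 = -488.41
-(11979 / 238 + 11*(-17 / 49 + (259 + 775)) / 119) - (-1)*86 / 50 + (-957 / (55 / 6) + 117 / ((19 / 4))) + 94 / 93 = -114840081593 / 515168850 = -222.92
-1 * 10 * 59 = -590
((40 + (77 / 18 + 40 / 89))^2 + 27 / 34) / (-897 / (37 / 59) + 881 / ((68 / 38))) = -3230663784059 / 1514228404878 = -2.13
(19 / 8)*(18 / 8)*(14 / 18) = 133 / 32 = 4.16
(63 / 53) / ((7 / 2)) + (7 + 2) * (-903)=-430713 / 53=-8126.66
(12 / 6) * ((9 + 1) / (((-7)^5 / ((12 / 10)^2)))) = -144 / 84035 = -0.00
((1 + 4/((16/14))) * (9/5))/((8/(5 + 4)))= 729/80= 9.11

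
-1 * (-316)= 316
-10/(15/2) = -4/3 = -1.33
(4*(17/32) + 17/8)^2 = 18.06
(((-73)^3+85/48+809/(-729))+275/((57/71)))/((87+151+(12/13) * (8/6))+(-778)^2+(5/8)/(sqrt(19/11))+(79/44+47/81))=-345569950852082403509491/538372940842722220702209+79263083169971415 * sqrt(209)/2273130194669271598520438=-0.64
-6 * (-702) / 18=234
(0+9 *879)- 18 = 7893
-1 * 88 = -88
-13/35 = -0.37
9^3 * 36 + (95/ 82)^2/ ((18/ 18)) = 176473681/ 6724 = 26245.34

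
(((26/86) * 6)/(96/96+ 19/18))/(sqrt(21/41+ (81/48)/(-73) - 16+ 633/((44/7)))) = 5616 * sqrt(59099780993)/14279948905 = 0.10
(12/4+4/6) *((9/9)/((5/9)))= 33/5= 6.60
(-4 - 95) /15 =-33 /5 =-6.60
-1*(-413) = 413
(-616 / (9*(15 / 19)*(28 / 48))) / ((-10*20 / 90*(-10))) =-836 / 125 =-6.69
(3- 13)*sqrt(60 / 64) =-5*sqrt(15) / 2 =-9.68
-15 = -15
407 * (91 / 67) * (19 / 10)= 703703 / 670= 1050.30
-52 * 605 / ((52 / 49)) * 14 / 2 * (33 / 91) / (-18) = 326095 / 78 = 4180.71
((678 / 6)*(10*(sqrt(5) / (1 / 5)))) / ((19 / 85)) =480250*sqrt(5) / 19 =56519.56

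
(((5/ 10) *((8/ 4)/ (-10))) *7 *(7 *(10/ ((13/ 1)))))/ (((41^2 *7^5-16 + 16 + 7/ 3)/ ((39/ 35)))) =-9/ 60541220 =-0.00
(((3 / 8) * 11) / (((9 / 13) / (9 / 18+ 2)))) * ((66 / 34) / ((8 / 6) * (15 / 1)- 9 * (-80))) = 1573 / 40256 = 0.04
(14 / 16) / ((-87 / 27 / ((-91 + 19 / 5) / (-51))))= -2289 / 4930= -0.46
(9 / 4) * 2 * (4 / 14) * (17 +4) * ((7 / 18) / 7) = 3 / 2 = 1.50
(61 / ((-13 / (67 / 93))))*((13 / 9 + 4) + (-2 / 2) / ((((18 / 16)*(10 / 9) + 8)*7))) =-51720985 / 2818179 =-18.35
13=13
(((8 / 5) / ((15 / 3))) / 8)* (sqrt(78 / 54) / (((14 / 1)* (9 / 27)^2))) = 3* sqrt(13) / 350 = 0.03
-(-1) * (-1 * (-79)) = 79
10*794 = 7940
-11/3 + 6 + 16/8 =13/3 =4.33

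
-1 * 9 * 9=-81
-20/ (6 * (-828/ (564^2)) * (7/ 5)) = 914.70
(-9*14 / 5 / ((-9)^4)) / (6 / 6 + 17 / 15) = -0.00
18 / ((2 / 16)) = 144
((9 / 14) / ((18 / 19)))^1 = 19 / 28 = 0.68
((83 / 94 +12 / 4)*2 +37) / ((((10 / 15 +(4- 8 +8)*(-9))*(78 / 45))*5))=-4734 / 32383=-0.15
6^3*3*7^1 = 4536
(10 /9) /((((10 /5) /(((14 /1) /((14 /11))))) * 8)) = 55 /72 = 0.76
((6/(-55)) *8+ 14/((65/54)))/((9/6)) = 5128/715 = 7.17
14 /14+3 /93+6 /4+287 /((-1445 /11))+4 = 389491 /89590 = 4.35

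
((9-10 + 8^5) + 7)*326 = 10684324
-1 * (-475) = 475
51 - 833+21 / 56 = -6253 / 8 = -781.62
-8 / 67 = -0.12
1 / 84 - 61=-5123 / 84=-60.99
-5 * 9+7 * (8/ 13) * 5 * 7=1375/ 13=105.77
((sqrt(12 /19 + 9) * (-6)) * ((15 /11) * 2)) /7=-180 * sqrt(3477) /1463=-7.25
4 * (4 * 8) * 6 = 768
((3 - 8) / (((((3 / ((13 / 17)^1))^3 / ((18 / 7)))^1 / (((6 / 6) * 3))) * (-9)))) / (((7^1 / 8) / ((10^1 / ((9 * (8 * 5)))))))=43940 / 19499697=0.00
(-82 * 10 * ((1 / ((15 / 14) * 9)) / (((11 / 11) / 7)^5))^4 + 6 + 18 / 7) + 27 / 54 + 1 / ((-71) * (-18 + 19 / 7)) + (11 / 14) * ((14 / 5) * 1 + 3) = -26733569948612610757413759746 / 3532687617375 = -7567487659290199.53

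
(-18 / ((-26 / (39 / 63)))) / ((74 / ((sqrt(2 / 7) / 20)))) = 3 * sqrt(14) / 72520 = 0.00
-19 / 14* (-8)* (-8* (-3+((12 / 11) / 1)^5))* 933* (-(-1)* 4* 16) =8506999535616 / 1127357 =7545967.72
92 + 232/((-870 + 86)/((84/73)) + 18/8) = 25756/281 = 91.66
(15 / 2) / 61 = 0.12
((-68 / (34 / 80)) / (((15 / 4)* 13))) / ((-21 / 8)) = 1024 / 819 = 1.25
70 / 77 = 10 / 11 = 0.91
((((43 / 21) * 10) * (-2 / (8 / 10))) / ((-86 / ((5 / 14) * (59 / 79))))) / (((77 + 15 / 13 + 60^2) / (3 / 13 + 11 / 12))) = 1320125 / 26653785984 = 0.00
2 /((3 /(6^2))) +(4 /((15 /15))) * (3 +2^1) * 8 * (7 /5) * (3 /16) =66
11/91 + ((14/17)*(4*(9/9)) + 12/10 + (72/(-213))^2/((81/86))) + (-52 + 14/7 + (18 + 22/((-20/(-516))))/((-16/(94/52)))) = -15640946749/140371686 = -111.43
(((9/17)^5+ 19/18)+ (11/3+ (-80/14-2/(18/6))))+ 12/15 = -730941767/894509910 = -0.82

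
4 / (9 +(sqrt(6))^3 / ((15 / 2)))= 300 / 643 - 80* sqrt(6) / 1929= 0.36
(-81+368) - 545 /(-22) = 6859 /22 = 311.77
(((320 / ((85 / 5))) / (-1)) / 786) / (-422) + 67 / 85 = 5556241 / 7048455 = 0.79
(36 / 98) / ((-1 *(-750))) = 3 / 6125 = 0.00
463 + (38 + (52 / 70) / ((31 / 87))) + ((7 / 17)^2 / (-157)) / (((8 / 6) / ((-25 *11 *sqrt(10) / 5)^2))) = 47121069987 / 98459410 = 478.58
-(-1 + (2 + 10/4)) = -7/2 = -3.50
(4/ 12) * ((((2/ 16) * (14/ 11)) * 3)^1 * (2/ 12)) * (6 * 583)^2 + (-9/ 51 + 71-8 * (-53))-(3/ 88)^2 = 42776953671/ 131648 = 324934.32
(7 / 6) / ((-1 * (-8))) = 7 / 48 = 0.15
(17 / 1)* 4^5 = 17408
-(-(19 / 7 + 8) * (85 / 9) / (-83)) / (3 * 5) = -425 / 5229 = -0.08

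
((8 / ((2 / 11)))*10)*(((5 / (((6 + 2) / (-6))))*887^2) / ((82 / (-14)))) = 9087181950 / 41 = 221638584.15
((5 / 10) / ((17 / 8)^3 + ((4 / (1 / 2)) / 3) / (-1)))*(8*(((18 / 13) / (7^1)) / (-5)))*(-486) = 53747712 / 4842565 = 11.10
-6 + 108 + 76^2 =5878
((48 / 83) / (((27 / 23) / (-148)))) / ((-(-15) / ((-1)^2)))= -54464 / 11205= -4.86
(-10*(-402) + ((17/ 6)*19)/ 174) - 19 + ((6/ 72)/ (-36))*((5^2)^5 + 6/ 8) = -932298971/ 50112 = -18604.31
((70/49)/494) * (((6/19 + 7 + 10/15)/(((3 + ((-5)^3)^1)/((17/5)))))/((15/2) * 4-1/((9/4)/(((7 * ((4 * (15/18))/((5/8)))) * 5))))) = 153/12596012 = 0.00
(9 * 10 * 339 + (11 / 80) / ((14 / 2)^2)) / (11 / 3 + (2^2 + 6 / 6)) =358797633 / 101920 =3520.38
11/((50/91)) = 1001/50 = 20.02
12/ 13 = 0.92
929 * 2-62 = 1796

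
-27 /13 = -2.08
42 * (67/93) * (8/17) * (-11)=-82544/527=-156.63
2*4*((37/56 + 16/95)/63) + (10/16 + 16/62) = 10268933/10389960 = 0.99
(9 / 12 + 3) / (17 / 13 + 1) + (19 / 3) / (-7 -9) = 59 / 48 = 1.23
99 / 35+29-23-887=-30736 / 35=-878.17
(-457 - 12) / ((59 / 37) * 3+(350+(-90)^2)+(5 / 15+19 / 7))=-364413 / 6571735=-0.06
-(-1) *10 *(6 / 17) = 60 / 17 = 3.53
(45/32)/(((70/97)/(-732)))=-159759/112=-1426.42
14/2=7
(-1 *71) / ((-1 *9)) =71 / 9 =7.89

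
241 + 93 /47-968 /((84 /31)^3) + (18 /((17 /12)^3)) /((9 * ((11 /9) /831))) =126573173472013 /188185075848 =672.60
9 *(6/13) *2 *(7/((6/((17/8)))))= 1071/52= 20.60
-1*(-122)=122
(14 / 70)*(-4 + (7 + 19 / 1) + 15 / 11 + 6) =323 / 55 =5.87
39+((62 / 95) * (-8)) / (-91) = 337651 / 8645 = 39.06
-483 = -483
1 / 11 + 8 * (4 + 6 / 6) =441 / 11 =40.09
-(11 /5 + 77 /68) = -1133 /340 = -3.33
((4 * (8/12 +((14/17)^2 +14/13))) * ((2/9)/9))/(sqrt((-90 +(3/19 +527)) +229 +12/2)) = 218368 * sqrt(26961)/3886432407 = 0.01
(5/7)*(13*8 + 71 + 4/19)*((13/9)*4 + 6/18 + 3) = 1364890/1197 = 1140.26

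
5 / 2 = 2.50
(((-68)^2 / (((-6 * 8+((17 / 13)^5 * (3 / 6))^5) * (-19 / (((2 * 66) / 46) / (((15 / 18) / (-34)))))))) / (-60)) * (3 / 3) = 1171505868083550330108823342782870528 / 55368100697570781119413834487996675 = 21.16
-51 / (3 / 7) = -119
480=480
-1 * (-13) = 13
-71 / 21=-3.38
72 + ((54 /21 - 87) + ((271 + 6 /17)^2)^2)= 3169799973587200 /584647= 5421733068.99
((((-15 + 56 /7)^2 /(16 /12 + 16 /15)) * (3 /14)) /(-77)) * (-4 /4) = 5 /88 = 0.06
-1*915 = -915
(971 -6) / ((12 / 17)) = 1367.08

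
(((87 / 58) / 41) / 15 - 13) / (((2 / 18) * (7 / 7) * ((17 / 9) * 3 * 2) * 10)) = -143883 / 139400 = -1.03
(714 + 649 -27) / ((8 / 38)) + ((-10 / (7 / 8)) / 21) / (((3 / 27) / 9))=308794 / 49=6301.92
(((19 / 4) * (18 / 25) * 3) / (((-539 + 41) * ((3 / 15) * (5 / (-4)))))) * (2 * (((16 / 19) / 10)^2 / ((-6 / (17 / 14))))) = -1632 / 6899375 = -0.00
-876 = -876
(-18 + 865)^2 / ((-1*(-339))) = 717409 / 339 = 2116.25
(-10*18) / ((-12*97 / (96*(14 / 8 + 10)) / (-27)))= -456840 / 97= -4709.69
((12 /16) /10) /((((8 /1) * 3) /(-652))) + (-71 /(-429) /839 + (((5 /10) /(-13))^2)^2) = -64441316473 /31630736280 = -2.04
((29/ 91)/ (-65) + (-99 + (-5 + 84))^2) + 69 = 2774106/ 5915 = 469.00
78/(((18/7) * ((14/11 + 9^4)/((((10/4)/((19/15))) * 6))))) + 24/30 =1172287/1371515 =0.85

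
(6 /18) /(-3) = -1 /9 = -0.11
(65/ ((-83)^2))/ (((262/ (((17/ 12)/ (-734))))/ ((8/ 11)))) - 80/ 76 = -437187258955/ 415327876062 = -1.05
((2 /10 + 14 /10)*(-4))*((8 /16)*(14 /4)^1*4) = -224 /5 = -44.80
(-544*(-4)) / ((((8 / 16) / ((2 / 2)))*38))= 2176 / 19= 114.53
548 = 548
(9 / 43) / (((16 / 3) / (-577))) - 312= -230235 / 688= -334.64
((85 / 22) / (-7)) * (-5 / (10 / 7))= 85 / 44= 1.93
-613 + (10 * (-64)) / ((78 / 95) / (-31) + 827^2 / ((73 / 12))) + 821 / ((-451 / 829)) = -11566267760192176 / 5450345184933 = -2122.12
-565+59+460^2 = 211094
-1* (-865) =865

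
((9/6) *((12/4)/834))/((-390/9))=-9/72280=-0.00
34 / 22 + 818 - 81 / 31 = 278574 / 341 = 816.93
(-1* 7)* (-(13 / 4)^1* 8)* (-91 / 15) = -16562 / 15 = -1104.13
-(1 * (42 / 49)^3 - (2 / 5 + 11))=18471 / 1715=10.77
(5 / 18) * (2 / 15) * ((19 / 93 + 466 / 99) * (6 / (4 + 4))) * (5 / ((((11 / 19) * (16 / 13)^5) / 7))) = 3721672093685 / 1274359578624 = 2.92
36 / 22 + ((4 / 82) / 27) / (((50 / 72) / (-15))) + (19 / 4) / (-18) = 216499 / 162360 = 1.33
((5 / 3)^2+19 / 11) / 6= 223 / 297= 0.75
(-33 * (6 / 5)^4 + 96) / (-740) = -4308 / 115625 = -0.04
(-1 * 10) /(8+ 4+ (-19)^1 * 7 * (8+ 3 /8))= 16 /1763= 0.01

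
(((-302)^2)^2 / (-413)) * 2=-16636339232 / 413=-40281693.06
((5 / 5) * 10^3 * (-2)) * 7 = -14000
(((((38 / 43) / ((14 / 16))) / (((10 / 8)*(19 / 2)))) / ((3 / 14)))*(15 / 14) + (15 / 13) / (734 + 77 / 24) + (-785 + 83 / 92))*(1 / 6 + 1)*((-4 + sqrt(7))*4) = 9983042748058 / 682436703-4991521374029*sqrt(7) / 1364873406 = 4952.67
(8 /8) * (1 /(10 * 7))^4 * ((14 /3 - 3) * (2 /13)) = 1 /93639000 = 0.00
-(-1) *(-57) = -57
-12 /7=-1.71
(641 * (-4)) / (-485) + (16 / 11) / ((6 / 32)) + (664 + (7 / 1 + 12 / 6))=10980137 / 16005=686.04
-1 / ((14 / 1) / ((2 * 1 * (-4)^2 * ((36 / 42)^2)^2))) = -20736 / 16807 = -1.23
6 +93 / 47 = 375 / 47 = 7.98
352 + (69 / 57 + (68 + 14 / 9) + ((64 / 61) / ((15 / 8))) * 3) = 22136917 / 52155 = 424.44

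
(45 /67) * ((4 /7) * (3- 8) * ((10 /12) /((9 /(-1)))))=0.18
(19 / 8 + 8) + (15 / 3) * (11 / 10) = 127 / 8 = 15.88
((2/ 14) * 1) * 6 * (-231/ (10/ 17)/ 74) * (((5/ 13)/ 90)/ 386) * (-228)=0.01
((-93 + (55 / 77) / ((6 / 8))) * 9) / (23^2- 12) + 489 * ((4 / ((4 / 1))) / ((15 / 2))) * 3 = 3510387 / 18095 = 194.00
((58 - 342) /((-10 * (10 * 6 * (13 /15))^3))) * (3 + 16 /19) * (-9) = -46647 /6678880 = -0.01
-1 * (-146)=146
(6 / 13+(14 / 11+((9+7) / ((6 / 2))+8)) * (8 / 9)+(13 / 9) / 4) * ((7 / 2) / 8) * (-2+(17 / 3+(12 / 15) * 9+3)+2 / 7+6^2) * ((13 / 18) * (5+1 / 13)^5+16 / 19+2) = 13758975765700993 / 18624056880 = 738774.36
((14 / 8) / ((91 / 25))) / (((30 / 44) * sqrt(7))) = 55 * sqrt(7) / 546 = 0.27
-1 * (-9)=9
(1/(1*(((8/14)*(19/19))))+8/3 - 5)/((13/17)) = -119/156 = -0.76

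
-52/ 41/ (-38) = 26/ 779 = 0.03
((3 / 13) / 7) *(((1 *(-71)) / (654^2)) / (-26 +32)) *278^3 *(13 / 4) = -190678949 / 2994012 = -63.69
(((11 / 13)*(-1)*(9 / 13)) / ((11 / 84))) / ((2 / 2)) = -756 / 169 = -4.47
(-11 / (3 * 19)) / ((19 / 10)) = -0.10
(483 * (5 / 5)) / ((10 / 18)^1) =869.40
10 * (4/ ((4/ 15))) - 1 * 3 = 147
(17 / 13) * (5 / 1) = 85 / 13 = 6.54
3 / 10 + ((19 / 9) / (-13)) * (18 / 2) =-151 / 130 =-1.16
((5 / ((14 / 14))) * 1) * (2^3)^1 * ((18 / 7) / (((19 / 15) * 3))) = 3600 / 133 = 27.07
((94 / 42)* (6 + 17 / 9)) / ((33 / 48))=53392 / 2079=25.68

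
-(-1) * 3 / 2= 3 / 2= 1.50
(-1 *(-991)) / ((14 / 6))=2973 / 7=424.71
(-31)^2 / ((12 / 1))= 961 / 12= 80.08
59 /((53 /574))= 33866 /53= 638.98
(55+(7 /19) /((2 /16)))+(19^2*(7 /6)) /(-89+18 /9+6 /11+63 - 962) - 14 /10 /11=780159803 /13593360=57.39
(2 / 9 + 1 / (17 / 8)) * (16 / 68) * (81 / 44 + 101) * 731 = 12254.87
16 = 16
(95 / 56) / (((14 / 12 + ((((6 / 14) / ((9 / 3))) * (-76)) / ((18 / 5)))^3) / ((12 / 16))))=-10180485 / 210152912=-0.05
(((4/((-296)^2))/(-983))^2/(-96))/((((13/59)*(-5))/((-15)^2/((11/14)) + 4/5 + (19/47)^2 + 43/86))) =4126406723/702953969939558674022400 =0.00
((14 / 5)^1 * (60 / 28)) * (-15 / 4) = -45 / 2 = -22.50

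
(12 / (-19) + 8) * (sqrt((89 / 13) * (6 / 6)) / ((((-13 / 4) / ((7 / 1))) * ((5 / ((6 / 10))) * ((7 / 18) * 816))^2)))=-81 * sqrt(1157) / 463989500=-0.00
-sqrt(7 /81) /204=-sqrt(7) /1836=-0.00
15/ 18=5/ 6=0.83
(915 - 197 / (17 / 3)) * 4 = 3520.94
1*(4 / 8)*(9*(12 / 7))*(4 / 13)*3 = 7.12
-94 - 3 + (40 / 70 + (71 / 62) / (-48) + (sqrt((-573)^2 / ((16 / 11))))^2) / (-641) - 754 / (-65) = -29213560949 / 66766560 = -437.55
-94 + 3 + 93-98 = -96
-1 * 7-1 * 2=-9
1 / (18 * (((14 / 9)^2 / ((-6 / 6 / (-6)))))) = 3 / 784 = 0.00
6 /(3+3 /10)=20 /11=1.82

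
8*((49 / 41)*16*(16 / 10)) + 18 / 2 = 52021 / 205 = 253.76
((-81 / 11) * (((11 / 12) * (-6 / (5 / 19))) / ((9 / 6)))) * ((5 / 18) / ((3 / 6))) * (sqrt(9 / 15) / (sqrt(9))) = 19 * sqrt(15) / 5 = 14.72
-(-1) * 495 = 495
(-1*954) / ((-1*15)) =318 / 5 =63.60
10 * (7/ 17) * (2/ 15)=0.55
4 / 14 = 2 / 7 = 0.29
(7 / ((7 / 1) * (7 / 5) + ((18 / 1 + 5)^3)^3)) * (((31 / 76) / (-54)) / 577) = -1085 / 21325719557944410912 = -0.00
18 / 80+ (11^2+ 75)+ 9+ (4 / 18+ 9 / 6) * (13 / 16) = 297539 / 1440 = 206.62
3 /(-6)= -1 /2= -0.50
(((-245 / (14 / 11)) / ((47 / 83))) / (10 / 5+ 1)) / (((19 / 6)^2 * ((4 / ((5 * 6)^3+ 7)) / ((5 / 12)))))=-4315043425 / 135736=-31789.97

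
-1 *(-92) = 92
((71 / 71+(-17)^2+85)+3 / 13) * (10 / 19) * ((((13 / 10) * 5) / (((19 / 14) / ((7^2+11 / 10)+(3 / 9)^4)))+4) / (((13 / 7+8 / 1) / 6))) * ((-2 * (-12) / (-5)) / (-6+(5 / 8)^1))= 1823713760512 / 69620655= 26195.01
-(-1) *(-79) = -79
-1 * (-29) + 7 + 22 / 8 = 155 / 4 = 38.75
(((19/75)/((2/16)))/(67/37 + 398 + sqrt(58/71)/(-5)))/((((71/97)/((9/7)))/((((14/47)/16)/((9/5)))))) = 2523067 * sqrt(4118)/3888554986233303 + 1681249105/18256126695931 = 0.00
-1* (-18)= 18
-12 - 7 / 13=-163 / 13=-12.54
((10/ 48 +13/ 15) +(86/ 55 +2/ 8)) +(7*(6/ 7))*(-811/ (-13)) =2157563/ 5720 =377.20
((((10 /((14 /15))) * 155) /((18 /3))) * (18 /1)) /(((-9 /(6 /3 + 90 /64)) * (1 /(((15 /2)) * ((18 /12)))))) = -19006875 /896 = -21213.03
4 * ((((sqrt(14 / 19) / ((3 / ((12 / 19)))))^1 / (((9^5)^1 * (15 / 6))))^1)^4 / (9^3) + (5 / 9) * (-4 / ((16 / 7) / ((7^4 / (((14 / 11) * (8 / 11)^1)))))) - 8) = -42194890843019001235543122696686302901 / 4169647320875353279114453184490000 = -10119.53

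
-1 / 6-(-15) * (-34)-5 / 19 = -58189 / 114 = -510.43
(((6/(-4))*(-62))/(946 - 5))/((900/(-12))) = -0.00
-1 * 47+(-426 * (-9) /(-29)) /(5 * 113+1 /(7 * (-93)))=-251913208 /5333303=-47.23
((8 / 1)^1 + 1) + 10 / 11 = 109 / 11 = 9.91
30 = 30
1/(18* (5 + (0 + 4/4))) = 1/108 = 0.01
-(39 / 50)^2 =-1521 / 2500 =-0.61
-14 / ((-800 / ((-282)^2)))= 139167 / 100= 1391.67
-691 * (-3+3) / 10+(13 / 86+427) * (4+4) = 146940 / 43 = 3417.21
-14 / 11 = -1.27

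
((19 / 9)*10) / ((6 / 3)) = 95 / 9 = 10.56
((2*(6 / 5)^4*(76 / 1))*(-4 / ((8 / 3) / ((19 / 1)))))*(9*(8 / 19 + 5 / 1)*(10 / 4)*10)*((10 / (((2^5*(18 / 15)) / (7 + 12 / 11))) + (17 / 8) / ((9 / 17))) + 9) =-45560639106 / 275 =-165675051.29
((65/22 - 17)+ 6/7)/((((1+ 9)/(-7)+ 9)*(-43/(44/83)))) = 4062/189157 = 0.02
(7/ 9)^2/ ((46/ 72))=0.95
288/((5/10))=576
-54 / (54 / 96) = -96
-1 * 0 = 0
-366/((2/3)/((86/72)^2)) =-112789/144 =-783.26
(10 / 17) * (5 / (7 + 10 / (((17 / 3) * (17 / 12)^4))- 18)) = -4176050 / 14996347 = -0.28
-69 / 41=-1.68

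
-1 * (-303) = 303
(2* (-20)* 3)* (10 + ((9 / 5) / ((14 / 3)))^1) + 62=-8290 / 7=-1184.29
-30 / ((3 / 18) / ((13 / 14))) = -1170 / 7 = -167.14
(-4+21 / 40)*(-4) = 139 / 10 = 13.90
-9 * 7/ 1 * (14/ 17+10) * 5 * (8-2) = -347760/ 17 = -20456.47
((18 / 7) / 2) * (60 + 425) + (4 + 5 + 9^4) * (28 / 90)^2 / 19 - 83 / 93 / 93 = 3778968712 / 5751585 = 657.03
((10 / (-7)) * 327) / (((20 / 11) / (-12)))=21582 / 7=3083.14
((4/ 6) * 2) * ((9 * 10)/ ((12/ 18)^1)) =180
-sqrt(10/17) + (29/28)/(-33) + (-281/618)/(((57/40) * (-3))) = 1220183/16274412 -sqrt(170)/17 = -0.69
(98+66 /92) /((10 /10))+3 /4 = 9151 /92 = 99.47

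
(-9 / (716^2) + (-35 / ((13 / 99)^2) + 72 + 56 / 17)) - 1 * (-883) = -1578168458753 / 1472860688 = -1071.50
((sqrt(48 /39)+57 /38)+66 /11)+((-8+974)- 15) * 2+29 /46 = 4 * sqrt(13) /13+43933 /23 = 1911.24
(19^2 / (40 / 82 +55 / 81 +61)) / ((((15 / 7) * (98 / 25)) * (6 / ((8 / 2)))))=666045 / 1445192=0.46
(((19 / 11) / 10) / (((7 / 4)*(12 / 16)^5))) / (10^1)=19456 / 467775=0.04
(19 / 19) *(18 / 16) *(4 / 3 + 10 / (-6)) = -3 / 8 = -0.38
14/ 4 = 7/ 2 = 3.50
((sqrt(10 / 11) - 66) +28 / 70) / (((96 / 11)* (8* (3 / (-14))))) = 3157 / 720 - 7* sqrt(110) / 1152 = 4.32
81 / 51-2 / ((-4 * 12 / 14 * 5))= 1739 / 1020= 1.70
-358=-358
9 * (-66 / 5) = -594 / 5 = -118.80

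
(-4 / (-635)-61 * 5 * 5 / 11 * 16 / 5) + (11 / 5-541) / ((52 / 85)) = -240517171 / 181610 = -1324.36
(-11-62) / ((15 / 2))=-146 / 15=-9.73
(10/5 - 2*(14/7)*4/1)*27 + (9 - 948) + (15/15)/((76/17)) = -100075/76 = -1316.78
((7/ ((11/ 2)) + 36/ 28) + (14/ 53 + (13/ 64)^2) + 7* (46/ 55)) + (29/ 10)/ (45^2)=1475807060677/ 169247232000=8.72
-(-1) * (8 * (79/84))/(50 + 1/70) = 1580/10503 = 0.15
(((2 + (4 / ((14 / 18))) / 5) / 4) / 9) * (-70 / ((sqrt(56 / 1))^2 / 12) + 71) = 212 / 45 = 4.71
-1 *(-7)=7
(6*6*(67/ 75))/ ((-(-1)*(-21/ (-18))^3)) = 173664/ 8575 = 20.25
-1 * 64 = -64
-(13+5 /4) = -57 /4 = -14.25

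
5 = 5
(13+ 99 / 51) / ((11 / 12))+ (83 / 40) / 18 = 2210081 / 134640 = 16.41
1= 1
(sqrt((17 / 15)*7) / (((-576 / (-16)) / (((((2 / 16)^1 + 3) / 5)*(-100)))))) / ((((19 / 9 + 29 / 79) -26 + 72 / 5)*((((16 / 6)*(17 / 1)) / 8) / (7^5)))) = 165969125*sqrt(1785) / 4410208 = 1589.96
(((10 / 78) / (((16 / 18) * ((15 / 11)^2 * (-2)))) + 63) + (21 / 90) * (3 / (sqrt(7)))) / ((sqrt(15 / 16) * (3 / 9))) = sqrt(15) * (312 * sqrt(7) + 196439) / 3900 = 195.90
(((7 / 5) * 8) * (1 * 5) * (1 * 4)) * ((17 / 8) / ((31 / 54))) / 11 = 25704 / 341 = 75.38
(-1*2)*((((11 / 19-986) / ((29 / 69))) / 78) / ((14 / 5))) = 2153145 / 100282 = 21.47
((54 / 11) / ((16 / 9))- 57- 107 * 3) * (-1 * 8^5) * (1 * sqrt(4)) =270508032 / 11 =24591639.27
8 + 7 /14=17 /2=8.50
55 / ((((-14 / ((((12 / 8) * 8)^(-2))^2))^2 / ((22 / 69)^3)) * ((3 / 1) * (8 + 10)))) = 73205 / 186877529772982272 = 0.00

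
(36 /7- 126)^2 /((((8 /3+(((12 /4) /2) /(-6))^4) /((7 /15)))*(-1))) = -183223296 /71785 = -2552.39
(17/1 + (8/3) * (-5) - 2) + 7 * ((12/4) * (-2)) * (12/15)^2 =-1891/75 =-25.21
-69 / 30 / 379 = -23 / 3790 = -0.01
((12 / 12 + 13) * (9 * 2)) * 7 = 1764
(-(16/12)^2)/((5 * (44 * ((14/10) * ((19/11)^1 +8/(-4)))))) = 4/189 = 0.02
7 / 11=0.64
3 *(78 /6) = 39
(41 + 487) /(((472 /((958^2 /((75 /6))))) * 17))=121144848 /25075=4831.30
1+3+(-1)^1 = 3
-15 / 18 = -5 / 6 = -0.83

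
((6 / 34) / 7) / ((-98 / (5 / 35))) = -3 / 81634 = -0.00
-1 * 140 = -140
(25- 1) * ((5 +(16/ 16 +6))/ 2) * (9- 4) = 720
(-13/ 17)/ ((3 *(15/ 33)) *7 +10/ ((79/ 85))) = -11297/ 299965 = -0.04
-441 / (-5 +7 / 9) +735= 31899 / 38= 839.45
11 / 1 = 11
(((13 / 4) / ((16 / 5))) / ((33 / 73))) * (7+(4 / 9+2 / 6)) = 166075 / 9504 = 17.47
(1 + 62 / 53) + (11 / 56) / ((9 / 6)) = 10243 / 4452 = 2.30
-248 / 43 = -5.77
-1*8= -8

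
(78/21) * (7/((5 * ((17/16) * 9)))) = 416/765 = 0.54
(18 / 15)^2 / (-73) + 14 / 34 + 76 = 2370063 / 31025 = 76.39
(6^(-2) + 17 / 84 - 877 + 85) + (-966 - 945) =-2702.77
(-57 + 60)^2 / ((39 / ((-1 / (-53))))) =3 / 689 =0.00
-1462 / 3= -487.33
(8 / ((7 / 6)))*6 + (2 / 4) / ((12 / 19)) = 7045 / 168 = 41.93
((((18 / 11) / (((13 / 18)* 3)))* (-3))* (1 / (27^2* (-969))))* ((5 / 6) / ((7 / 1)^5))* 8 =80 / 62880180363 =0.00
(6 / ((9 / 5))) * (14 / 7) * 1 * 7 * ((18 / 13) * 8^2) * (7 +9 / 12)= 416640 / 13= 32049.23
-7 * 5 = -35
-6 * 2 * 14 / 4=-42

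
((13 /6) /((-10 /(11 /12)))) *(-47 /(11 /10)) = 8.49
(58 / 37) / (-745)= -58 / 27565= -0.00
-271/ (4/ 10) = -1355/ 2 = -677.50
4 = 4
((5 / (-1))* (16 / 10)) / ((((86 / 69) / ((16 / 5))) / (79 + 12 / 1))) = -401856 / 215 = -1869.10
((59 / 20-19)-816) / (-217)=16641 / 4340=3.83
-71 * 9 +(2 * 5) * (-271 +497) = 1621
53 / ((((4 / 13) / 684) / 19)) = 2238561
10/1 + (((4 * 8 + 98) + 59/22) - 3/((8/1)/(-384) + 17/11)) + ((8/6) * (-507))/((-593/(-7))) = 1393980151/10502030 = 132.73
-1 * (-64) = 64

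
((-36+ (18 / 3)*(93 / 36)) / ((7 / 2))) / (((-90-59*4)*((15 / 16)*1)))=328 / 17115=0.02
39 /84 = 13 /28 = 0.46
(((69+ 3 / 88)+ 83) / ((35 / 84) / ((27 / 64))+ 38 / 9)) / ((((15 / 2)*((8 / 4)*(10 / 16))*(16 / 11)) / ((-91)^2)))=2991370473 / 168800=17721.39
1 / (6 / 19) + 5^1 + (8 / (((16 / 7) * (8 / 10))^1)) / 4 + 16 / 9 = 3179 / 288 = 11.04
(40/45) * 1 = 8/9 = 0.89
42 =42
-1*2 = -2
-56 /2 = -28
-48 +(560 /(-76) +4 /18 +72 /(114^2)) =-179152 /3249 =-55.14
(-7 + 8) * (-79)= -79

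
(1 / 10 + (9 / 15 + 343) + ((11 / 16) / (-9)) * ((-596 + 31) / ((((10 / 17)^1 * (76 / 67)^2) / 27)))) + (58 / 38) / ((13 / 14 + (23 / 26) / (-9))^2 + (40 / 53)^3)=608357490003412781 / 322790110374400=1884.68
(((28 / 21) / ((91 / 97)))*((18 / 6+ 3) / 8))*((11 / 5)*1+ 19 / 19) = 1552 / 455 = 3.41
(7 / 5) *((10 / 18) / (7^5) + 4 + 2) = 907583 / 108045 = 8.40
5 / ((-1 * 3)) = -5 / 3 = -1.67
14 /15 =0.93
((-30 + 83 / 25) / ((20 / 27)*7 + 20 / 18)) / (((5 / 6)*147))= -18009 / 520625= -0.03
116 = 116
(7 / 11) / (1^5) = 0.64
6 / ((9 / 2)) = 4 / 3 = 1.33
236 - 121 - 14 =101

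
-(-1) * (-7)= -7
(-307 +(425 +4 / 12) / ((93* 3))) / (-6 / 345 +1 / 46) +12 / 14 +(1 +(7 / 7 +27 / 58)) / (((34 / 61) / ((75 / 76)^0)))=-811712058919 / 11553948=-70254.09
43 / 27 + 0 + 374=10141 / 27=375.59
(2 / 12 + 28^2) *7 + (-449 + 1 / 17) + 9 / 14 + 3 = 5043.87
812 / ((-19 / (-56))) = 45472 / 19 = 2393.26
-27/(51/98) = -882/17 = -51.88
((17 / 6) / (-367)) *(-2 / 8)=17 / 8808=0.00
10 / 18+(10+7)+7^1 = 24.56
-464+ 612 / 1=148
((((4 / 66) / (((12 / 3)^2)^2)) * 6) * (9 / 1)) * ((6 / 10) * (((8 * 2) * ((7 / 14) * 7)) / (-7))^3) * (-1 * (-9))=-1944 / 55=-35.35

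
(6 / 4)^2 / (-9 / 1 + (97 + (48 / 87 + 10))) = 261 / 11432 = 0.02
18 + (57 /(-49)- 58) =-2017 /49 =-41.16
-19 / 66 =-0.29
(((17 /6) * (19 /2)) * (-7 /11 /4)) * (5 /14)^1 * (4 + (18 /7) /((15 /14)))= -323 /33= -9.79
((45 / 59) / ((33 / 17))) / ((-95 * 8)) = -51 / 98648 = -0.00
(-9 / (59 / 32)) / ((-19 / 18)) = 5184 / 1121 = 4.62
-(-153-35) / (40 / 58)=1363 / 5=272.60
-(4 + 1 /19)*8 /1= -616 /19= -32.42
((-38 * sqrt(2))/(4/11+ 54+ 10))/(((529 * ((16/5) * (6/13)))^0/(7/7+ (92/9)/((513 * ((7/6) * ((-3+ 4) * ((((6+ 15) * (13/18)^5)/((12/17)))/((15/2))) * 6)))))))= -64877076781 * sqrt(2)/109487622426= -0.84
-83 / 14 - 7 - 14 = -377 / 14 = -26.93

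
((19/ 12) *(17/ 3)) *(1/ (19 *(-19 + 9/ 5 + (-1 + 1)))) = -85/ 3096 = -0.03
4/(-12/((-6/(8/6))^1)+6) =6/13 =0.46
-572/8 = -143/2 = -71.50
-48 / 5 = -9.60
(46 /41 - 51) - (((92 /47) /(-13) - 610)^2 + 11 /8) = -45592152534243 /122449288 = -372334.97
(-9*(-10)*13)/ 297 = 130/ 33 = 3.94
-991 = -991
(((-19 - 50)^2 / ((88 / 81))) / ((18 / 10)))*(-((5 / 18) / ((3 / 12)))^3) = -330625 / 99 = -3339.65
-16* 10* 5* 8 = -6400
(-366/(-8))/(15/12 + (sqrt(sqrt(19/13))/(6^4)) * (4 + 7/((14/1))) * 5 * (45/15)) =-2529792 * 13^(3/4) * 19^(1/4)/21565345 - 4392 * 13^(1/4) * 19^(3/4)/21565345 + 105408 * sqrt(247)/21565345 + 789295104/21565345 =35.00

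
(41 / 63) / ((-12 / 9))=-41 / 84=-0.49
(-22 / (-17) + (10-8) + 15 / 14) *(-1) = -1039 / 238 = -4.37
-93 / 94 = -0.99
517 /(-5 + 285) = 517 /280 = 1.85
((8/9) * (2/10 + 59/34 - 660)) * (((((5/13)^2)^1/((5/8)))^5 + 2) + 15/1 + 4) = -12284.31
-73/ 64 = -1.14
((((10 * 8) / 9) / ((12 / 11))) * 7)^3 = 3652264000 / 19683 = 185554.23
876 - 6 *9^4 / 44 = -411 / 22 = -18.68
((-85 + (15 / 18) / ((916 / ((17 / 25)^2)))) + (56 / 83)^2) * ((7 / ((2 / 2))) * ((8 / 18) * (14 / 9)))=-19606209871871 / 47919022875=-409.15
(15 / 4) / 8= 15 / 32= 0.47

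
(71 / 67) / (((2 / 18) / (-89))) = -56871 / 67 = -848.82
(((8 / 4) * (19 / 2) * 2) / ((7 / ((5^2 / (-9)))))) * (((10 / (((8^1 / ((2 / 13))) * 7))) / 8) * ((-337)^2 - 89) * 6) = -67378750 / 1911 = -35258.37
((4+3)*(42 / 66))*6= 294 / 11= 26.73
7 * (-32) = -224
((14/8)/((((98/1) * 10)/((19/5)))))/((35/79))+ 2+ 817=80263501/98000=819.02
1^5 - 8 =-7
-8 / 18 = -4 / 9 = -0.44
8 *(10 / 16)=5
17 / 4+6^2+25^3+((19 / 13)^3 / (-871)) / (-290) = 17386554889733 / 1109880460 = 15665.25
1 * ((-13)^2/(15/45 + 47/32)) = 16224/173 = 93.78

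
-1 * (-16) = 16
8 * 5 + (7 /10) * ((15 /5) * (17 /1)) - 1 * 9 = 667 /10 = 66.70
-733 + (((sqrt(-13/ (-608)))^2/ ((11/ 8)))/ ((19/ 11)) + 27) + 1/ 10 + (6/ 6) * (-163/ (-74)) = -187983291/ 267140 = -703.69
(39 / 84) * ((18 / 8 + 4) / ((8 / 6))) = 975 / 448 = 2.18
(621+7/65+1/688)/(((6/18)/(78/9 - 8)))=27776001/22360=1242.22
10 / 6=5 / 3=1.67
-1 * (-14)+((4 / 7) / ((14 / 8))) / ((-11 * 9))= 67898 / 4851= 14.00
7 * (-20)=-140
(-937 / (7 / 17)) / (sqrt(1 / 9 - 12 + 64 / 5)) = -47787 *sqrt(205) / 287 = -2383.99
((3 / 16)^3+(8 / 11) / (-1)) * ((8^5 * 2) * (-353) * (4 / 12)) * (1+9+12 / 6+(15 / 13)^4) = 24046727396752 / 314171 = 76540251.64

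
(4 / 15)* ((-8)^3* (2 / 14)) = -2048 / 105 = -19.50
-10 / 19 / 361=-0.00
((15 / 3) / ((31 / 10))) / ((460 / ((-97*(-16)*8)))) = 31040 / 713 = 43.53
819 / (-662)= -819 / 662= -1.24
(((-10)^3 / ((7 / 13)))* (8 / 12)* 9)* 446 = -34788000 / 7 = -4969714.29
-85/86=-0.99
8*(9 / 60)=6 / 5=1.20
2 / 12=1 / 6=0.17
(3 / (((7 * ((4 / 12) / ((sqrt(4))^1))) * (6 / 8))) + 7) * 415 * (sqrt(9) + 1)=121180 / 7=17311.43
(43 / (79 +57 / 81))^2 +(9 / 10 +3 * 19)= 1347444213 / 23155520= 58.19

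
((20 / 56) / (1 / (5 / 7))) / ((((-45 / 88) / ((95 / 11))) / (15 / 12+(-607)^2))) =-33335975 / 21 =-1587427.38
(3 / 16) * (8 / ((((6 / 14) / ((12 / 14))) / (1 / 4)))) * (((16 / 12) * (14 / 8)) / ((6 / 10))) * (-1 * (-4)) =35 / 3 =11.67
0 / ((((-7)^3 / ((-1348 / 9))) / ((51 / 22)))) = 0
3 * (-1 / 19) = -3 / 19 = -0.16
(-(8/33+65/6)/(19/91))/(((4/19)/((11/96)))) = -28.87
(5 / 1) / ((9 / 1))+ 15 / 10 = 37 / 18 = 2.06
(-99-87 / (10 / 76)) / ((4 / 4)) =-3801 / 5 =-760.20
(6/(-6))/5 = -1/5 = -0.20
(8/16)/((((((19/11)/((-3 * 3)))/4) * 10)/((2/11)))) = -18/95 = -0.19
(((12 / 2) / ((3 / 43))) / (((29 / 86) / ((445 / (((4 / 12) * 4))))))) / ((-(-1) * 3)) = 822805 / 29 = 28372.59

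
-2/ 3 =-0.67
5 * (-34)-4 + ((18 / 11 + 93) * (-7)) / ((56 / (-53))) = 39861 / 88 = 452.97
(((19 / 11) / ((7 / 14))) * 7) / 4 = 133 / 22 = 6.05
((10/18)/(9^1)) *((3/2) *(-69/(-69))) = 5/54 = 0.09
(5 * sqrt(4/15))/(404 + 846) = sqrt(15)/1875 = 0.00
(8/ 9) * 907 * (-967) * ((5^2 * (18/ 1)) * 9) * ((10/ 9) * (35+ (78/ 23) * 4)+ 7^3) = -28827854719600/ 23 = -1253384987808.70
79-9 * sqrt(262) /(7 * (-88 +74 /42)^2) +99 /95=7604 /95-567 * sqrt(262) /3279721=80.04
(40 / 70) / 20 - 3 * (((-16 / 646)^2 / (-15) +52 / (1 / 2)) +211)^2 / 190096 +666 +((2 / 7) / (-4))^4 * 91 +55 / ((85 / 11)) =4468357824850014969829 / 6653474002940865450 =671.58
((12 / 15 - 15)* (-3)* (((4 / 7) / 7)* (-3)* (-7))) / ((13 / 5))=2556 / 91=28.09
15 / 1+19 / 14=229 / 14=16.36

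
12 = 12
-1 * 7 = -7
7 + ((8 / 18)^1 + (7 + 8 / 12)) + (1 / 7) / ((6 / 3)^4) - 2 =13225 / 1008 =13.12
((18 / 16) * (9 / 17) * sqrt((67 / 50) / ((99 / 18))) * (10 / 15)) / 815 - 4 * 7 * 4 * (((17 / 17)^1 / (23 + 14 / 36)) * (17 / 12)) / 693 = -136 / 13893 + 27 * sqrt(737) / 3048100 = -0.01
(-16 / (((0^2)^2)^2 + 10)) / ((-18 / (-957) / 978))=-415976 / 5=-83195.20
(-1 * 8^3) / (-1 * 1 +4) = -512 / 3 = -170.67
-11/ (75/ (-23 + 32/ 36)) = 2189/ 675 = 3.24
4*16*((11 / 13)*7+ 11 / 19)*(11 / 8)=141328 / 247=572.18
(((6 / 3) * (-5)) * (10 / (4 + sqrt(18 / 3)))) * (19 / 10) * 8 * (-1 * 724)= 440192 - 110048 * sqrt(6)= 170630.55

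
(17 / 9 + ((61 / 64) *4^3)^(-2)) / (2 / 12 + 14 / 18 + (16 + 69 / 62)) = 980623 / 9373199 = 0.10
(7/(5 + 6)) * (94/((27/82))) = 53956/297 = 181.67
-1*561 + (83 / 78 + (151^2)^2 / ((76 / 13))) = 263580340057 / 2964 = 88927240.24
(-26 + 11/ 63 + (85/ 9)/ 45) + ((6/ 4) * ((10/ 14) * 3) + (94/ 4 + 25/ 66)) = 2633/ 1782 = 1.48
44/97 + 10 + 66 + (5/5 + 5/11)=83128/1067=77.91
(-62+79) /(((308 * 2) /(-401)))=-6817 /616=-11.07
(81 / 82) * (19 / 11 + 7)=3888 / 451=8.62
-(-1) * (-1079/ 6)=-1079/ 6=-179.83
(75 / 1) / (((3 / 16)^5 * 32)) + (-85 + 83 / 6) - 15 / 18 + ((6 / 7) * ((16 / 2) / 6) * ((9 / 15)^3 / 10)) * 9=3558563732 / 354375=10041.80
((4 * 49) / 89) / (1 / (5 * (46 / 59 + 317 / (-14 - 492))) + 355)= 640220 / 103582383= 0.01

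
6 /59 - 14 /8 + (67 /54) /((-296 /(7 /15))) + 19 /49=-875101259 /693146160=-1.26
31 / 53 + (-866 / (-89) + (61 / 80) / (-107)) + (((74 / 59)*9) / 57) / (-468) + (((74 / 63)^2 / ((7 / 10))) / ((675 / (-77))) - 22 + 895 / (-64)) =-25.90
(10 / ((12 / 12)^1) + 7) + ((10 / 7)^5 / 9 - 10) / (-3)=9127043 / 453789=20.11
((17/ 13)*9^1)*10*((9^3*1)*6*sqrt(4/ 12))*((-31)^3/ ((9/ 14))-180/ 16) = -103401057465*sqrt(3)/ 13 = -13776606545.06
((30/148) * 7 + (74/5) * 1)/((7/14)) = 6001/185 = 32.44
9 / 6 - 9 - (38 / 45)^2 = -33263 / 4050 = -8.21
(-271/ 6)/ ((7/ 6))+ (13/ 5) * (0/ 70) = -271/ 7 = -38.71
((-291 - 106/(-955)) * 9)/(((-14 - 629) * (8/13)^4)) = 71407955151/2515210240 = 28.39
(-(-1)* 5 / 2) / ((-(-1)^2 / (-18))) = 45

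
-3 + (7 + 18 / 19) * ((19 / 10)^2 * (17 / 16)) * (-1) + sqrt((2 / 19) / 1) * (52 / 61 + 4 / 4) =-32.88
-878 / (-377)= 878 / 377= 2.33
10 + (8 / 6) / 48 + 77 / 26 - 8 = 2335 / 468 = 4.99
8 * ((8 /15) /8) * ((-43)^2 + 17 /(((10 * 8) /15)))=5927 /6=987.83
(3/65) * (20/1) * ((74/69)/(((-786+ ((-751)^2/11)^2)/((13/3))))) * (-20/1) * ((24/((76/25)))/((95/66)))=-94554240/528231932825437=-0.00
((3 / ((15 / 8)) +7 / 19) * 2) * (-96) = -35904 / 95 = -377.94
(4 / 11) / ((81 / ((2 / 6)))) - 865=-865.00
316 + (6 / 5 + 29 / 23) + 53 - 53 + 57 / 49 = 1801082 / 5635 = 319.62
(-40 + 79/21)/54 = -761/1134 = -0.67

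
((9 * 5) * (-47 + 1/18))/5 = -845/2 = -422.50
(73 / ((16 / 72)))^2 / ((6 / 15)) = 2158245 / 8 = 269780.62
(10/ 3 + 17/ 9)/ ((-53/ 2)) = -94/ 477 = -0.20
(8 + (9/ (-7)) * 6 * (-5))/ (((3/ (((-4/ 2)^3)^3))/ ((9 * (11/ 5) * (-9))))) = 1416367.54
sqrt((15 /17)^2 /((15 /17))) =sqrt(255) /17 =0.94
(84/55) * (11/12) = 7/5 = 1.40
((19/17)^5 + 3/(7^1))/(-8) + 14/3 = 131048887/29816997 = 4.40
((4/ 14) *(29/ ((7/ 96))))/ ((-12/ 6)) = -2784/ 49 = -56.82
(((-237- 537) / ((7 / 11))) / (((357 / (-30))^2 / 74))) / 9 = -7000400 / 99127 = -70.62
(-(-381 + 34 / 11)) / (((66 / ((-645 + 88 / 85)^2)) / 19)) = 236644059985127 / 5245350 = 45115018.06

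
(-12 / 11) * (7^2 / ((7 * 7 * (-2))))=6 / 11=0.55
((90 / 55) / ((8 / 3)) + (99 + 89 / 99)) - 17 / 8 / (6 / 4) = 19621 / 198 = 99.10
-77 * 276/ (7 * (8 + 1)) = -337.33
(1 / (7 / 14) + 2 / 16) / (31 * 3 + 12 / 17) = 289 / 12744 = 0.02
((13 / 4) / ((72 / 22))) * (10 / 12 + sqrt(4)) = 2431 / 864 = 2.81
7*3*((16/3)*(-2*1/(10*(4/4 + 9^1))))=-56/25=-2.24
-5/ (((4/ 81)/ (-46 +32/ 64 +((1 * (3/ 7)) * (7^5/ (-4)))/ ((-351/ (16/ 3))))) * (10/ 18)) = 343791/ 104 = 3305.68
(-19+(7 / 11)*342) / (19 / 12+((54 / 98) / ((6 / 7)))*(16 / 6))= 183540 / 3047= 60.24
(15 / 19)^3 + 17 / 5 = 133478 / 34295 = 3.89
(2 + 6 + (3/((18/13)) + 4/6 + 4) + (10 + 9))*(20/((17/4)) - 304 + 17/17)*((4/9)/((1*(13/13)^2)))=-2058826/459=-4485.46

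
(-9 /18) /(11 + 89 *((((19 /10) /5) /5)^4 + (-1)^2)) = -1953125000 /390636598569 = -0.00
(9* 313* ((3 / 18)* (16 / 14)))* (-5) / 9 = -6260 / 21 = -298.10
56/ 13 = 4.31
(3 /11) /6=1 /22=0.05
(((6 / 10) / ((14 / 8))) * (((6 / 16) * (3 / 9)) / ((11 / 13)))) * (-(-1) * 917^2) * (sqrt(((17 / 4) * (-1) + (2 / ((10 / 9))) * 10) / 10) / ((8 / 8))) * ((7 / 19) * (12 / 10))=98384013 * sqrt(22) / 20900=22079.52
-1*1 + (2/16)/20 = -159/160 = -0.99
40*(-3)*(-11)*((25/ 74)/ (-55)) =-300/ 37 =-8.11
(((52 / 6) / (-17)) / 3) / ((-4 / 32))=208 / 153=1.36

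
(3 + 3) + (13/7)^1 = 55/7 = 7.86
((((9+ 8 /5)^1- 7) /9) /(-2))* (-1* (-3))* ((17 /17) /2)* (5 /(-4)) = 3 /8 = 0.38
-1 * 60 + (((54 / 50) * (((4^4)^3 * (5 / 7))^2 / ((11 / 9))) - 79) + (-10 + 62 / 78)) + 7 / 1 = 2667538354283918639 / 21021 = 126898737181100.74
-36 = -36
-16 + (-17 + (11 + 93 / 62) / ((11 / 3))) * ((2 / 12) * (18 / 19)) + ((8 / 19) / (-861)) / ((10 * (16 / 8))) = -32653469 / 1799490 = -18.15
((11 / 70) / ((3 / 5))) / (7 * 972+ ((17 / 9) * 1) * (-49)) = 33 / 845642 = 0.00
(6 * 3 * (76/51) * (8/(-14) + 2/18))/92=-1102/8211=-0.13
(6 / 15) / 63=2 / 315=0.01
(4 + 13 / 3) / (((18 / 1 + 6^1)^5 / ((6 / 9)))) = 25 / 35831808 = 0.00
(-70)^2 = 4900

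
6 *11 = 66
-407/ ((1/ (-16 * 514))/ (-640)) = -2142187520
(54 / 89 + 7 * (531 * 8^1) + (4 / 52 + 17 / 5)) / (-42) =-86023192 / 121485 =-708.10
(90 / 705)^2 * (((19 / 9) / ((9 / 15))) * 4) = 1520 / 6627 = 0.23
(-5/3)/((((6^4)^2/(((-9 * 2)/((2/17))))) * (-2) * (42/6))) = -85/7838208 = -0.00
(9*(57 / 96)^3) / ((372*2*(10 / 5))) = 20577 / 16252928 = 0.00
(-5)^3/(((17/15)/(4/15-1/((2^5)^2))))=-510125/17408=-29.30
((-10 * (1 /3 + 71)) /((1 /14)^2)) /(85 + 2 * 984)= -419440 /6159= -68.10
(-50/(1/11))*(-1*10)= 5500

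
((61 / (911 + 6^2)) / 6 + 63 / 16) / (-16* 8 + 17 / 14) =-1256297 / 40342200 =-0.03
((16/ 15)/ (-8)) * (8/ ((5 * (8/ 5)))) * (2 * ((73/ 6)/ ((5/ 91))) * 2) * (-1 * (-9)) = -1062.88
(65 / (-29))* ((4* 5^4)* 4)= -650000 / 29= -22413.79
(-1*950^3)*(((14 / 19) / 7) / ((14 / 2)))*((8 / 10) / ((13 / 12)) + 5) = -6732650000 / 91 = -73985164.84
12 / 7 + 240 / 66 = 412 / 77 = 5.35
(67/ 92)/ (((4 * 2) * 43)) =0.00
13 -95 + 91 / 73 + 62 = -1369 / 73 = -18.75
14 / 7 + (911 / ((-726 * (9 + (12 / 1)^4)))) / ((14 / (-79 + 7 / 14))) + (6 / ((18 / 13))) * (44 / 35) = 3140836451 / 421704360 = 7.45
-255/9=-85/3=-28.33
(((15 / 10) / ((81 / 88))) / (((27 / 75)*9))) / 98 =550 / 107163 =0.01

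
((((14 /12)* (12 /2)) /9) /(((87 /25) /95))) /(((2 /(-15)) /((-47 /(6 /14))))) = 27348125 /1566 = 17463.68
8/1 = 8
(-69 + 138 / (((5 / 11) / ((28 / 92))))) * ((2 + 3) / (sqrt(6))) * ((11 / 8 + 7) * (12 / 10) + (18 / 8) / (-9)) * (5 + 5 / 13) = 1029 * sqrt(6) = 2520.52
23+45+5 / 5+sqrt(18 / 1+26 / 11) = 4*sqrt(154) / 11+69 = 73.51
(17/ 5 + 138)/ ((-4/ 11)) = -7777/ 20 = -388.85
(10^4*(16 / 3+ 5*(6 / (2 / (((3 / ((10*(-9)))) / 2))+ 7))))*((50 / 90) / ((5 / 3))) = 17180000 / 1017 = 16892.82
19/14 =1.36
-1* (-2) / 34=1 / 17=0.06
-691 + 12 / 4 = -688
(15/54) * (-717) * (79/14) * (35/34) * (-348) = 402609.56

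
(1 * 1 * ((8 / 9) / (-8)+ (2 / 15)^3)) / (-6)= 367 / 20250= 0.02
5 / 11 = 0.45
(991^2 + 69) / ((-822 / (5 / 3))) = -2455375 / 1233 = -1991.38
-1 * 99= -99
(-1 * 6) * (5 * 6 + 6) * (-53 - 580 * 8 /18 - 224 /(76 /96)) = 2436648 /19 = 128244.63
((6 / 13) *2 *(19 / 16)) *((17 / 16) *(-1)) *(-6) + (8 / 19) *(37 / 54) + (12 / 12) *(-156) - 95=-52012549 / 213408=-243.72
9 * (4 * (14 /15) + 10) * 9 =5562 /5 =1112.40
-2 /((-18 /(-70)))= -70 /9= -7.78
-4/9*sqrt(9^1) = -4/3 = -1.33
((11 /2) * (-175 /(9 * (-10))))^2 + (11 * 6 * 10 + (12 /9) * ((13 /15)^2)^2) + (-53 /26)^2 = 320026380151 /410670000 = 779.28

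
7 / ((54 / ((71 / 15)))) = 497 / 810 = 0.61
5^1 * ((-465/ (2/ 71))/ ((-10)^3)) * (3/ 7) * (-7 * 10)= -19809/ 8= -2476.12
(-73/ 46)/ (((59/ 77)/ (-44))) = 123662/ 1357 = 91.13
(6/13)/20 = 3/130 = 0.02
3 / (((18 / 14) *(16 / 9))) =21 / 16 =1.31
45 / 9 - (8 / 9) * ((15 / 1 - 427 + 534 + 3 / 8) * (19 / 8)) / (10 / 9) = -18201 / 80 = -227.51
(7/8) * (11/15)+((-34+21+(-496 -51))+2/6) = -22361/40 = -559.02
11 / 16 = 0.69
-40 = -40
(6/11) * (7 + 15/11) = 552/121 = 4.56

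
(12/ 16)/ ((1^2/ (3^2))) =27/ 4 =6.75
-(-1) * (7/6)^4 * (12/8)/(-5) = -2401/4320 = -0.56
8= 8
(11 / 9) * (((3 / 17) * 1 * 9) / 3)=11 / 17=0.65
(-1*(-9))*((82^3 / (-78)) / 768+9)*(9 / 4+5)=-44341 / 3328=-13.32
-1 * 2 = -2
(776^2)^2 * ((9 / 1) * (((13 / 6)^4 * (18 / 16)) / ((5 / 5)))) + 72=80911513428584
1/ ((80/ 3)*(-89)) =-3/ 7120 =-0.00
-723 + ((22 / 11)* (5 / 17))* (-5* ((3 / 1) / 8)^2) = -393537 / 544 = -723.41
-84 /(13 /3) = -19.38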